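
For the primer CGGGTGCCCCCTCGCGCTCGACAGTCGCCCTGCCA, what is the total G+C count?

27

Scanning the sequence gives A=3, T=5, C=17, G=10.
G+C = 10 + 17 = 27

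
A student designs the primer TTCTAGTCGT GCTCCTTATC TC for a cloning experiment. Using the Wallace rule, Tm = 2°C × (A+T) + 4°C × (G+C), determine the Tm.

64°C

Scanning the sequence gives G=3, C=7, A=2, T=10.
AT pairs contribute 12, GC pairs contribute 10.
Tm = 4·10 + 2·12 = 40 + 24 = 64°C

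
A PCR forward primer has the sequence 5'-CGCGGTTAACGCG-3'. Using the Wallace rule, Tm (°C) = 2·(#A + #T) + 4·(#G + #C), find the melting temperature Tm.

Base counts: T=2, G=5, C=4, A=2
So N_AT = 4 and N_GC = 9.
Tm = 4·9 + 2·4 = 36 + 8 = 44°C

44°C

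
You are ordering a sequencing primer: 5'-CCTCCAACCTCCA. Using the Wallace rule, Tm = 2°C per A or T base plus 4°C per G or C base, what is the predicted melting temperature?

G=0, A=3, C=8, T=2
AT pairs contribute 5, GC pairs contribute 8.
Tm = 2×5 + 4×8 = 42°C

42°C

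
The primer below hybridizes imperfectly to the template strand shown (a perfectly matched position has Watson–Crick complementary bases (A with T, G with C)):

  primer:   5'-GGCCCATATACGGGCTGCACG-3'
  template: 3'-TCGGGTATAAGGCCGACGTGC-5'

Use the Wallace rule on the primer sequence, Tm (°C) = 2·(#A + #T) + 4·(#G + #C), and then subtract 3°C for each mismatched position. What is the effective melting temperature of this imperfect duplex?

61°C

Primer base counts: A=4, T=3, G=7, C=7 → A+T=7, G+C=14
Perfect-match Tm = 2(7) + 4(14) = 14 + 56 = 70°C
Mismatches (positions where the bases are not complementary): 3 (at positions 1, 10, 12)
Effective Tm = 70 − 3×3 = 70 − 9 = 61°C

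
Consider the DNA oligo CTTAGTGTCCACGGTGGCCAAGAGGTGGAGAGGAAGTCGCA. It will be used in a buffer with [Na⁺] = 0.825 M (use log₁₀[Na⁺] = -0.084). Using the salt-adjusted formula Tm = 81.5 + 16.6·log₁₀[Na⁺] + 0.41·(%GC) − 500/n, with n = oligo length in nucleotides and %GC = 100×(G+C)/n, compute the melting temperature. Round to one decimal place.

91.9°C

Length n = 41. T=7, A=10, G=16, C=8
G+C = 24, so %GC = 24/41 × 100 = 58.537%
Salt term: 16.6 × (-0.084) = -1.394
GC term: 0.41 × 58.537 = 24; length term: −500/41 = −12.195
Tm = 81.5 + (-1.394) + 24 − 12.195 = 91.911 → 91.9°C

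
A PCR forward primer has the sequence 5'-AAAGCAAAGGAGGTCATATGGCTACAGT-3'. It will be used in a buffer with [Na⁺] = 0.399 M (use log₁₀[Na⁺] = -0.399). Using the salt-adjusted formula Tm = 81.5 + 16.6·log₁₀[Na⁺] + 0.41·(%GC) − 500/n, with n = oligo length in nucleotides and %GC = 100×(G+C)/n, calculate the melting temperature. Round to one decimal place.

Length n = 28. Counting bases: G=8, A=11, C=4, T=5
G+C = 12, so %GC = 12/28 × 100 = 42.857%
Salt term: 16.6 × (-0.399) = -6.623
GC term: 0.41 × 42.857 = 17.571; length term: −500/28 = −17.857
Tm = 81.5 + (-6.623) + 17.571 − 17.857 = 74.591 → 74.6°C

74.6°C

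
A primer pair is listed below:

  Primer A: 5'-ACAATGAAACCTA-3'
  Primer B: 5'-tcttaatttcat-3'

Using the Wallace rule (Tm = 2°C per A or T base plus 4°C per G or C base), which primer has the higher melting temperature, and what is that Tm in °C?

Primer A, 34°C

Primer A: A+T=9, G+C=4 → Tm = 2(9)+4(4) = 34°C
Primer B: A+T=10, G+C=2 → Tm = 2(10)+4(2) = 28°C
34°C vs 28°C → primer A is higher.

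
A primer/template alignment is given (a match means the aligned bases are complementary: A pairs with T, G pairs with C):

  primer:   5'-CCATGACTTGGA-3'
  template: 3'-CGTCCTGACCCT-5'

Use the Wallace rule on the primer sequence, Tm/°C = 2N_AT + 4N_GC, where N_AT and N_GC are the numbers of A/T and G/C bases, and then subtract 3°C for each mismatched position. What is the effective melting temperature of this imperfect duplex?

Primer base counts: A=3, T=3, G=3, C=3 → A+T=6, G+C=6
Perfect-match Tm = 2(6) + 4(6) = 12 + 24 = 36°C
Mismatches (positions where the bases are not complementary): 3 (at positions 1, 4, 9)
Effective Tm = 36 − 3×3 = 36 − 9 = 27°C

27°C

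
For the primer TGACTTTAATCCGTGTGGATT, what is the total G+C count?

8

Base counts: C=3, A=4, T=9, G=5
Total G or C: 5 + 3 = 8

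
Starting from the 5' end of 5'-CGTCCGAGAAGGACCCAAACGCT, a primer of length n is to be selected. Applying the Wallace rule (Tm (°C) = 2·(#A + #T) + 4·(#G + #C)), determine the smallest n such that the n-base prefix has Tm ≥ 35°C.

n = 11

First 10 bases: CGTCCGAGAA → Tm = 32°C (< 35°C)
First 11 bases: CGTCCGAGAAG → Tm = 36°C (≥ 35°C)
Since every base adds ≥2°C, Tm only increases with n, so the threshold is first crossed at n = 11.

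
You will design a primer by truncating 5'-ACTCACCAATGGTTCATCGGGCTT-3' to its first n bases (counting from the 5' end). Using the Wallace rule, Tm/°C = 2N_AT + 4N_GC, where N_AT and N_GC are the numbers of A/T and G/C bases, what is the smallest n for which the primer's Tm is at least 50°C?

First 17 bases: ACTCACCAATGGTTCAT → Tm = 48°C (< 50°C)
First 18 bases: ACTCACCAATGGTTCATC → Tm = 52°C (≥ 50°C)
Each additional base adds 2°C (A/T) or 4°C (G/C), so Tm is non-decreasing in n; n = 18 is the first length to reach 50°C.

n = 18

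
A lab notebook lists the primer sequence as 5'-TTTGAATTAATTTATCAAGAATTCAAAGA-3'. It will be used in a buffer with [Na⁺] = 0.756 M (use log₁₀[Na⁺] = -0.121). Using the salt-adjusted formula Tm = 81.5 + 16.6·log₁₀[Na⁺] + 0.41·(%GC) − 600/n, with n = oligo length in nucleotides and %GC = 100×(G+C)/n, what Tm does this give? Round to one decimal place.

65.9°C

Length n = 29. Counting bases: A=13, C=2, T=11, G=3
G+C = 5, so %GC = 5/29 × 100 = 17.241%
Salt term: 16.6 × (-0.121) = -2.009
GC term: 0.41 × 17.241 = 7.069; length term: −600/29 = −20.69
Tm = 81.5 + (-2.009) + 7.069 − 20.69 = 65.87 → 65.9°C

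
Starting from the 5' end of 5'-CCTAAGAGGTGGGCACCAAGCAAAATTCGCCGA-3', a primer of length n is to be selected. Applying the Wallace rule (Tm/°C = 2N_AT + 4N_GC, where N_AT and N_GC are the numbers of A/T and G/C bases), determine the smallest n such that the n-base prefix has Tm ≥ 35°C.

First 11 bases: CCTAAGAGGTG → Tm = 34°C (< 35°C)
First 12 bases: CCTAAGAGGTGG → Tm = 38°C (≥ 35°C)
Each additional base adds 2°C (A/T) or 4°C (G/C), so Tm is non-decreasing in n; n = 12 is the first length to reach 35°C.

n = 12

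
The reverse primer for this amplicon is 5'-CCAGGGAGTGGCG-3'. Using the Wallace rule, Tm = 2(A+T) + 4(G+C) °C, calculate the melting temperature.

A=2, C=3, G=7, T=1
A+T = 3, G+C = 10
Tm = 2×3 + 4×10 = 46°C

46°C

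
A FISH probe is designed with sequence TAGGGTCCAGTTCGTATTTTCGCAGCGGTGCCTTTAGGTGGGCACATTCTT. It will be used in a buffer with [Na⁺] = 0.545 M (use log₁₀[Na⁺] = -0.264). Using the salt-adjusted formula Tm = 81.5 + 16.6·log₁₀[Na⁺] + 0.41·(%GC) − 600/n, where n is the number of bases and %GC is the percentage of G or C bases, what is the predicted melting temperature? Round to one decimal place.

86.3°C

Length n = 51. A=7, G=15, C=11, T=18
G+C = 26, so %GC = 26/51 × 100 = 50.98%
Salt term: 16.6 × (-0.264) = -4.382
GC term: 0.41 × 50.98 = 20.902; length term: −600/51 = −11.765
Tm = 81.5 + (-4.382) + 20.902 − 11.765 = 86.255 → 86.3°C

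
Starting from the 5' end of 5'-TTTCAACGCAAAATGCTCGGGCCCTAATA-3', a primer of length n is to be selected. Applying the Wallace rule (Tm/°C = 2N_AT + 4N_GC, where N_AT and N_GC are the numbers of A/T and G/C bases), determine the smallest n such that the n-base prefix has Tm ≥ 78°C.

n = 26

First 25 bases: TTTCAACGCAAAATGCTCGGGCCCT → Tm = 76°C (< 78°C)
First 26 bases: TTTCAACGCAAAATGCTCGGGCCCTA → Tm = 78°C (≥ 78°C)
Each additional base adds 2°C (A/T) or 4°C (G/C), so Tm is non-decreasing in n; n = 26 is the first length to reach 78°C.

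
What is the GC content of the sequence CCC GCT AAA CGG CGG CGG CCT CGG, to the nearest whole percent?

79%

Base counts: G=9, C=10, A=3, T=2
G+C = 9 + 10 = 19 out of 24 bases
%GC = 19/24 × 100 = 79.17% ≈ 79%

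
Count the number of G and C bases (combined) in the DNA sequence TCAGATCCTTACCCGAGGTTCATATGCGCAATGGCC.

19

Counting bases: C=11, A=8, T=9, G=8
G+C = 8 + 11 = 19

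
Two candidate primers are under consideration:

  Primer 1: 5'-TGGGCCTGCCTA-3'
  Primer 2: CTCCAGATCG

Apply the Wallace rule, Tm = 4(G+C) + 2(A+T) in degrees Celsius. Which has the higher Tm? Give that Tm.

Primer 1, 40°C

Primer 1: A+T=4, G+C=8 → Tm = 2(4)+4(8) = 40°C
Primer 2: A+T=4, G+C=6 → Tm = 2(4)+4(6) = 32°C
40°C vs 32°C → primer 1 is higher.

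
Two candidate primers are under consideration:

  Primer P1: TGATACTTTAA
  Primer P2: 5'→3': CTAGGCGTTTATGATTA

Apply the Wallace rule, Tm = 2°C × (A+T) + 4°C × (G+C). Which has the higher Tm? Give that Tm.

Primer P2, 46°C

Primer P1: A+T=9, G+C=2 → Tm = 2(9)+4(2) = 26°C
Primer P2: A+T=11, G+C=6 → Tm = 2(11)+4(6) = 46°C
26°C vs 46°C → primer P2 is higher.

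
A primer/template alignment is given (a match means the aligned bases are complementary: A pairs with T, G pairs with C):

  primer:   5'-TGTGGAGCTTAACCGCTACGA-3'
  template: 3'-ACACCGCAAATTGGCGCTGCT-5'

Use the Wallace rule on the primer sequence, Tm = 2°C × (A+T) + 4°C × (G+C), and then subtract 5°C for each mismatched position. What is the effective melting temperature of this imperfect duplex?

Primer base counts: A=5, T=5, G=6, C=5 → A+T=10, G+C=11
Perfect-match Tm = 2(10) + 4(11) = 20 + 44 = 64°C
Mismatches (positions where the bases are not complementary): 3 (at positions 6, 8, 17)
Effective Tm = 64 − 3×5 = 64 − 15 = 49°C

49°C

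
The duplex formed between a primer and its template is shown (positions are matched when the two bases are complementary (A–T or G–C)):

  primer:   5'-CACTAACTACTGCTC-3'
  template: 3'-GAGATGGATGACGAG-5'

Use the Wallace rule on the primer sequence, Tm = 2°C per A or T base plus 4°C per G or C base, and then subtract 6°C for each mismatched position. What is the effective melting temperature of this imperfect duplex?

32°C

Primer base counts: A=4, T=4, G=1, C=6 → A+T=8, G+C=7
Perfect-match Tm = 2(8) + 4(7) = 16 + 28 = 44°C
Mismatches (positions where the bases are not complementary): 2 (at positions 2, 6)
Effective Tm = 44 − 2×6 = 44 − 12 = 32°C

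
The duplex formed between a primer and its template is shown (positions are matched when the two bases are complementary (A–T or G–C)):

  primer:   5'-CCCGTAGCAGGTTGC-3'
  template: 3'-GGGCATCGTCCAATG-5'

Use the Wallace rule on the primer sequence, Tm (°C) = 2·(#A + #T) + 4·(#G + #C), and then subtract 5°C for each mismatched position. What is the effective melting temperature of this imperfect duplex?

Primer base counts: A=2, T=3, G=5, C=5 → A+T=5, G+C=10
Perfect-match Tm = 2(5) + 4(10) = 10 + 40 = 50°C
Mismatches (positions where the bases are not complementary): 1 (at position 14)
Effective Tm = 50 − 1×5 = 50 − 5 = 45°C

45°C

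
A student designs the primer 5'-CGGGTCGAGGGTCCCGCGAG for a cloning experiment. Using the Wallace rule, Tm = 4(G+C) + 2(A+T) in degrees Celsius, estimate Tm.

72°C

Counting bases: T=2, C=6, A=2, G=10
A+T = 4, G+C = 16
Tm = 2(4) + 4(16) = 8 + 64 = 72°C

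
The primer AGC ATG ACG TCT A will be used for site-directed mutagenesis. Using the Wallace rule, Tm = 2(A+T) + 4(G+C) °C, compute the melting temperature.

Scanning the sequence gives T=3, A=4, G=3, C=3.
A+T = 7, G+C = 6
Tm = 4·6 + 2·7 = 24 + 14 = 38°C

38°C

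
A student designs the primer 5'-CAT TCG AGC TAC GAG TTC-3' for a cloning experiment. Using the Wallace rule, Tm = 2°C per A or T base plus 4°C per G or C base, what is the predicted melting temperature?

Base counts: A=4, C=5, G=4, T=5
AT pairs contribute 9, GC pairs contribute 9.
Tm = 4·9 + 2·9 = 36 + 18 = 54°C

54°C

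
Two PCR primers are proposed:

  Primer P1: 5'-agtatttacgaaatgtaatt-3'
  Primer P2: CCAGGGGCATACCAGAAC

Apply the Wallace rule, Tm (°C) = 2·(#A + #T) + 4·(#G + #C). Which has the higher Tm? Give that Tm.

Primer P1: A+T=16, G+C=4 → Tm = 2(16)+4(4) = 48°C
Primer P2: A+T=7, G+C=11 → Tm = 2(7)+4(11) = 58°C
48°C vs 58°C → primer P2 is higher.

Primer P2, 58°C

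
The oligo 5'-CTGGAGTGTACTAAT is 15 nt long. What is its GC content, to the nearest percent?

40%

Scanning the sequence gives T=5, G=4, C=2, A=4.
G+C = 4 + 2 = 6 out of 15 bases
%GC = 6/15 × 100 = 40% ≈ 40%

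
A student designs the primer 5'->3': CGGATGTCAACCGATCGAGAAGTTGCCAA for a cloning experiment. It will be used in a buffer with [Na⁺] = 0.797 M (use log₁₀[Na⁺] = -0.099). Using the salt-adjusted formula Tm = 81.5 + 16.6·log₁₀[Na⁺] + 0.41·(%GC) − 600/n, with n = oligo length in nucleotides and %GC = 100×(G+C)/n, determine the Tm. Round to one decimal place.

80.4°C

Length n = 29. Counting bases: C=7, T=5, A=9, G=8
G+C = 15, so %GC = 15/29 × 100 = 51.724%
Salt term: 16.6 × (-0.099) = -1.643
GC term: 0.41 × 51.724 = 21.207; length term: −600/29 = −20.69
Tm = 81.5 + (-1.643) + 21.207 − 20.69 = 80.374 → 80.4°C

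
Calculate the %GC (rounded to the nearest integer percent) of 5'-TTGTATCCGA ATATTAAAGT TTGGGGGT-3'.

36%

Counting bases: C=2, T=11, A=7, G=8
G+C = 8 + 2 = 10 out of 28 bases
%GC = 10/28 × 100 = 35.71% ≈ 36%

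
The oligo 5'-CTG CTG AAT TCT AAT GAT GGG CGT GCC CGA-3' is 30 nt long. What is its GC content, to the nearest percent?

Base counts: T=8, G=9, A=6, C=7
G+C = 9 + 7 = 16 out of 30 bases
%GC = 16/30 × 100 = 53.33% ≈ 53%

53%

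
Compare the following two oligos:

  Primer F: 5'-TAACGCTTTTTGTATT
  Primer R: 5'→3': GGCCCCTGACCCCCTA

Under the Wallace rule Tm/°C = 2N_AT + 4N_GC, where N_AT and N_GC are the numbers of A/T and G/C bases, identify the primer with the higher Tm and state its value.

Primer F: A+T=12, G+C=4 → Tm = 2(12)+4(4) = 40°C
Primer R: A+T=4, G+C=12 → Tm = 2(4)+4(12) = 56°C
40°C vs 56°C → primer R is higher.

Primer R, 56°C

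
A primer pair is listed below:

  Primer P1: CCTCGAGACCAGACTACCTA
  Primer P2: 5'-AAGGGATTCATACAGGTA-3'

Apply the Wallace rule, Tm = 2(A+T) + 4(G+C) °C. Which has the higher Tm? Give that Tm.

Primer P1, 62°C

Primer P1: A+T=9, G+C=11 → Tm = 2(9)+4(11) = 62°C
Primer P2: A+T=11, G+C=7 → Tm = 2(11)+4(7) = 50°C
62°C vs 50°C → primer P1 is higher.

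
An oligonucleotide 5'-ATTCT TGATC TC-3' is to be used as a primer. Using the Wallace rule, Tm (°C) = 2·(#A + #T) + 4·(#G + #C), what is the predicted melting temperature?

Base counts: A=2, G=1, C=3, T=6
AT pairs contribute 8, GC pairs contribute 4.
Tm = 2(8) + 4(4) = 16 + 16 = 32°C

32°C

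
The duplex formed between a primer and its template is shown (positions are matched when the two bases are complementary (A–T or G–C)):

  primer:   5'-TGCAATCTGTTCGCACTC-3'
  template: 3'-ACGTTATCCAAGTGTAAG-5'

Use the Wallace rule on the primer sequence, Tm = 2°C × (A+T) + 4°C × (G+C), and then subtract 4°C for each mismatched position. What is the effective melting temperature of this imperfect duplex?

Primer base counts: A=3, T=6, G=3, C=6 → A+T=9, G+C=9
Perfect-match Tm = 2(9) + 4(9) = 18 + 36 = 54°C
Mismatches (positions where the bases are not complementary): 4 (at positions 7, 8, 13, 16)
Effective Tm = 54 − 4×4 = 54 − 16 = 38°C

38°C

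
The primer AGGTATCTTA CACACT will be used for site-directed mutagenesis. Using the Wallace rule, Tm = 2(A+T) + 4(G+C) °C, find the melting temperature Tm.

44°C

Scanning the sequence gives T=5, G=2, C=4, A=5.
AT pairs contribute 10, GC pairs contribute 6.
Tm = 2×10 + 4×6 = 44°C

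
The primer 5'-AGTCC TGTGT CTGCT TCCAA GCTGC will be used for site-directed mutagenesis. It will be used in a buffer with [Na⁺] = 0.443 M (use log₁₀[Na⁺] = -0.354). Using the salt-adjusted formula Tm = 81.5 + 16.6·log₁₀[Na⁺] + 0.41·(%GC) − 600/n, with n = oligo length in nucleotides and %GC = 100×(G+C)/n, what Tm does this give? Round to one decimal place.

74.6°C

Length n = 25. Counting bases: A=3, C=8, T=8, G=6
G+C = 14, so %GC = 14/25 × 100 = 56%
Salt term: 16.6 × (-0.354) = -5.876
GC term: 0.41 × 56 = 22.96; length term: −600/25 = −24
Tm = 81.5 + (-5.876) + 22.96 − 24 = 74.584 → 74.6°C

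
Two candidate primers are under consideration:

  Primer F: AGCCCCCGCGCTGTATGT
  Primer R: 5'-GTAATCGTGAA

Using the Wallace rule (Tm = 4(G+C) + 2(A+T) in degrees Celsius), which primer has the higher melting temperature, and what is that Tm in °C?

Primer F, 60°C

Primer F: A+T=6, G+C=12 → Tm = 2(6)+4(12) = 60°C
Primer R: A+T=7, G+C=4 → Tm = 2(7)+4(4) = 30°C
60°C vs 30°C → primer F is higher.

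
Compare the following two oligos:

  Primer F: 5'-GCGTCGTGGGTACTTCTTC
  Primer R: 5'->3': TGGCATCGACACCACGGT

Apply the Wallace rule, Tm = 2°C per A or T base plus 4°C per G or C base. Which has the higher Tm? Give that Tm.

Primer F, 60°C

Primer F: A+T=8, G+C=11 → Tm = 2(8)+4(11) = 60°C
Primer R: A+T=7, G+C=11 → Tm = 2(7)+4(11) = 58°C
60°C vs 58°C → primer F is higher.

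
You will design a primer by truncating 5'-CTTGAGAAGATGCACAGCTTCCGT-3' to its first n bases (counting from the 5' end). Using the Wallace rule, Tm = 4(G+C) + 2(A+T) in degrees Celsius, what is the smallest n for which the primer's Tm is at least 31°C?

n = 12

First 11 bases: CTTGAGAAGAT → Tm = 30°C (< 31°C)
First 12 bases: CTTGAGAAGATG → Tm = 34°C (≥ 31°C)
Since every base adds ≥2°C, Tm only increases with n, so the threshold is first crossed at n = 12.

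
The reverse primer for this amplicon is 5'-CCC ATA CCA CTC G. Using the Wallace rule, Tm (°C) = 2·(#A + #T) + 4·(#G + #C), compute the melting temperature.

G=1, C=7, T=2, A=3
So N_AT = 5 and N_GC = 8.
Tm = 2(5) + 4(8) = 10 + 32 = 42°C

42°C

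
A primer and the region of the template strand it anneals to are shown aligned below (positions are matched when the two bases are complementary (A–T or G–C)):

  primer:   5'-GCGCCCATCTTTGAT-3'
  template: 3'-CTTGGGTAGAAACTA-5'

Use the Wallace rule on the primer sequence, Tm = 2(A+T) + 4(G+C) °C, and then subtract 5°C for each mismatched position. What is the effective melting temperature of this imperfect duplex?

Primer base counts: A=2, T=5, G=3, C=5 → A+T=7, G+C=8
Perfect-match Tm = 2(7) + 4(8) = 14 + 32 = 46°C
Mismatches (positions where the bases are not complementary): 2 (at positions 2, 3)
Effective Tm = 46 − 2×5 = 46 − 10 = 36°C

36°C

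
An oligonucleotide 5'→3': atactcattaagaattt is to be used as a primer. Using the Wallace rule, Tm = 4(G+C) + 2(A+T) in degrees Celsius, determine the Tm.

40°C

A=7, T=7, G=1, C=2
So N_AT = 14 and N_GC = 3.
Tm = 2(14) + 4(3) = 28 + 12 = 40°C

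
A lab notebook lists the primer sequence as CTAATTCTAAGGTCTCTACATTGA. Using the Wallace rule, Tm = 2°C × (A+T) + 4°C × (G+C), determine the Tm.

Counting bases: C=5, A=7, T=9, G=3
So N_AT = 16 and N_GC = 8.
Tm = 4·8 + 2·16 = 32 + 32 = 64°C

64°C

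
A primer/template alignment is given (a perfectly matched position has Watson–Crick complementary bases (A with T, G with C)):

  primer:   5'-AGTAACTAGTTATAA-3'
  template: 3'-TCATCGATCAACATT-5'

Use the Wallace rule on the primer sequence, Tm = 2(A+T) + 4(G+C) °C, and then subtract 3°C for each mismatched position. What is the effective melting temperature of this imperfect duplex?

Primer base counts: A=7, T=5, G=2, C=1 → A+T=12, G+C=3
Perfect-match Tm = 2(12) + 4(3) = 24 + 12 = 36°C
Mismatches (positions where the bases are not complementary): 2 (at positions 5, 12)
Effective Tm = 36 − 2×3 = 36 − 6 = 30°C

30°C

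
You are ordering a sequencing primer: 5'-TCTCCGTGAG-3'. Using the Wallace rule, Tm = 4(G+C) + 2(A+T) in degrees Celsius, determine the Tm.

32°C

C=3, T=3, A=1, G=3
So N_AT = 4 and N_GC = 6.
Tm = 2×4 + 4×6 = 32°C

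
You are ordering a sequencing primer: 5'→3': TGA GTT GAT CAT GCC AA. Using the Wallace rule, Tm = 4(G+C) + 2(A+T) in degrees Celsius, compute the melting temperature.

48°C

Counting bases: T=5, C=3, A=5, G=4
A+T = 10, G+C = 7
Tm = 2×10 + 4×7 = 48°C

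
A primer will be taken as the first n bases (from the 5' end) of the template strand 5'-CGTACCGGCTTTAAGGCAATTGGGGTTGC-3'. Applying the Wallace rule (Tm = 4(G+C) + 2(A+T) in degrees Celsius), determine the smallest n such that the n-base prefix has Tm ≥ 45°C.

First 14 bases: CGTACCGGCTTTAA → Tm = 42°C (< 45°C)
First 15 bases: CGTACCGGCTTTAAG → Tm = 46°C (≥ 45°C)
Each additional base adds 2°C (A/T) or 4°C (G/C), so Tm is non-decreasing in n; n = 15 is the first length to reach 45°C.

n = 15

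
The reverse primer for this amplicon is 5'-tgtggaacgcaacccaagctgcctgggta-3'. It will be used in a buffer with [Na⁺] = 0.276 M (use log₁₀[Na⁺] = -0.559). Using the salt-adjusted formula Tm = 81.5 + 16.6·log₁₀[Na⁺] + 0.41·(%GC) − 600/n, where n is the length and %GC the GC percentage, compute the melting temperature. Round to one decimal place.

Length n = 29. Counting bases: G=9, A=7, T=5, C=8
G+C = 17, so %GC = 17/29 × 100 = 58.621%
Salt term: 16.6 × (-0.559) = -9.279
GC term: 0.41 × 58.621 = 24.035; length term: −600/29 = −20.69
Tm = 81.5 + (-9.279) + 24.035 − 20.69 = 75.566 → 75.6°C

75.6°C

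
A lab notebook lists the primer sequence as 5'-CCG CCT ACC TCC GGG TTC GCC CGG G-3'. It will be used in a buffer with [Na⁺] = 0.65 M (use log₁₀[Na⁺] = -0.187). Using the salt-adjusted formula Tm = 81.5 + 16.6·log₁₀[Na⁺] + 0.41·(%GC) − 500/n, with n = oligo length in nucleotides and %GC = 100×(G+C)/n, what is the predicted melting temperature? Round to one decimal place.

Length n = 25. Base counts: G=8, C=12, A=1, T=4
G+C = 20, so %GC = 20/25 × 100 = 80%
Salt term: 16.6 × (-0.187) = -3.104
GC term: 0.41 × 80 = 32.8; length term: −500/25 = −20
Tm = 81.5 + (-3.104) + 32.8 − 20 = 91.196 → 91.2°C

91.2°C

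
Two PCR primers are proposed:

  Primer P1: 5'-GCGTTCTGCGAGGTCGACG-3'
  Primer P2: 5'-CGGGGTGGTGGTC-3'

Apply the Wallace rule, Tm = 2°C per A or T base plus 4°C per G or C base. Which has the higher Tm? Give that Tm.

Primer P1: A+T=6, G+C=13 → Tm = 2(6)+4(13) = 64°C
Primer P2: A+T=3, G+C=10 → Tm = 2(3)+4(10) = 46°C
64°C vs 46°C → primer P1 is higher.

Primer P1, 64°C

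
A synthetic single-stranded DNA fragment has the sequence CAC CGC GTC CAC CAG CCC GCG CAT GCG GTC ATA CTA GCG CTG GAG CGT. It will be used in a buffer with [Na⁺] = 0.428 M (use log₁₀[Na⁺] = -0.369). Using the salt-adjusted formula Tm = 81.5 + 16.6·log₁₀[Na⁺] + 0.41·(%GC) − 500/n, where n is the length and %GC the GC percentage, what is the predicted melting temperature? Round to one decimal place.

93.1°C

Length n = 48. Counting bases: C=19, T=7, A=8, G=14
G+C = 33, so %GC = 33/48 × 100 = 68.75%
Salt term: 16.6 × (-0.369) = -6.125
GC term: 0.41 × 68.75 = 28.188; length term: −500/48 = −10.417
Tm = 81.5 + (-6.125) + 28.188 − 10.417 = 93.146 → 93.1°C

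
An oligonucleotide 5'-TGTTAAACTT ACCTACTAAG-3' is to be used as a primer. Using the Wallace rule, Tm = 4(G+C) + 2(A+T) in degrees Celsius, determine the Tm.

Base counts: G=2, T=7, A=7, C=4
A+T = 14, G+C = 6
Tm = 4·6 + 2·14 = 24 + 28 = 52°C

52°C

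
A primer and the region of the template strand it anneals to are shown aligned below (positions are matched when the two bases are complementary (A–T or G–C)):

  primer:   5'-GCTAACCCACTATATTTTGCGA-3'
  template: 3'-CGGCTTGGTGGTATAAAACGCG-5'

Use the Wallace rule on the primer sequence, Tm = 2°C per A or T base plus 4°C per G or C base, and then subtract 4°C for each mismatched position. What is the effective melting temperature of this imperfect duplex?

Primer base counts: A=6, T=7, G=3, C=6 → A+T=13, G+C=9
Perfect-match Tm = 2(13) + 4(9) = 26 + 36 = 62°C
Mismatches (positions where the bases are not complementary): 5 (at positions 3, 4, 6, 11, 22)
Effective Tm = 62 − 5×4 = 62 − 20 = 42°C

42°C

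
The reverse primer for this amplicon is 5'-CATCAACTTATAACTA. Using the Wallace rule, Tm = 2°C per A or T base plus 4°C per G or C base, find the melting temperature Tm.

Base counts: A=7, G=0, C=4, T=5
So N_AT = 12 and N_GC = 4.
Tm = 2(12) + 4(4) = 24 + 16 = 40°C

40°C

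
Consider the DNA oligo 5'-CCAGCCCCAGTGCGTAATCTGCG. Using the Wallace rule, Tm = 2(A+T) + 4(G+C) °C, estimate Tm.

76°C

Counting bases: A=4, T=4, G=6, C=9
AT pairs contribute 8, GC pairs contribute 15.
Tm = 2(8) + 4(15) = 16 + 60 = 76°C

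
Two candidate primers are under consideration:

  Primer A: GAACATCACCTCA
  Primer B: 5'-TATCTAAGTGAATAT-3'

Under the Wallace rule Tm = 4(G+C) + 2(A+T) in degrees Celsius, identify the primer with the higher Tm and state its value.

Primer A, 38°C

Primer A: A+T=7, G+C=6 → Tm = 2(7)+4(6) = 38°C
Primer B: A+T=12, G+C=3 → Tm = 2(12)+4(3) = 36°C
38°C vs 36°C → primer A is higher.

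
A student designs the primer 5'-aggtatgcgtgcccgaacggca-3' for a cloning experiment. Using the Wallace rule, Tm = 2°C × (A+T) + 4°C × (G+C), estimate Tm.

72°C

C=6, T=3, G=8, A=5
So N_AT = 8 and N_GC = 14.
Tm = 2(8) + 4(14) = 16 + 56 = 72°C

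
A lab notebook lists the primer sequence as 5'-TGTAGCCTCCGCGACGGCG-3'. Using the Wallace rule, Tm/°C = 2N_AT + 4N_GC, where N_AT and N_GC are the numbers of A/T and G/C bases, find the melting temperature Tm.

66°C

Scanning the sequence gives A=2, T=3, C=7, G=7.
So N_AT = 5 and N_GC = 14.
Tm = 2(5) + 4(14) = 10 + 56 = 66°C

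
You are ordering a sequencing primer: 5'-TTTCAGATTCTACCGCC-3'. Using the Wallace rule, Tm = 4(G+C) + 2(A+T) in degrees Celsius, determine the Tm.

Counting bases: A=3, T=6, C=6, G=2
So N_AT = 9 and N_GC = 8.
Tm = 2(9) + 4(8) = 18 + 32 = 50°C

50°C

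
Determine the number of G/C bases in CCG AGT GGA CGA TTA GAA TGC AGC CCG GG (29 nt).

Scanning the sequence gives A=7, T=4, G=11, C=7.
G+C = 11 + 7 = 18

18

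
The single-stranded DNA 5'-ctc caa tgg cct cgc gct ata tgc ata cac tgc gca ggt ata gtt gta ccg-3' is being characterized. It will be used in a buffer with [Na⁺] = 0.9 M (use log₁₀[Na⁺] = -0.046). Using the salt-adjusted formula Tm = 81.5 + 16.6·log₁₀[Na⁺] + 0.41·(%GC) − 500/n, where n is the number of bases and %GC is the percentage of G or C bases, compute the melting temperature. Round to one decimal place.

92.6°C

Length n = 51. Scanning the sequence gives G=12, C=15, A=11, T=13.
G+C = 27, so %GC = 27/51 × 100 = 52.941%
Salt term: 16.6 × (-0.046) = -0.764
GC term: 0.41 × 52.941 = 21.706; length term: −500/51 = −9.804
Tm = 81.5 + (-0.764) + 21.706 − 9.804 = 92.638 → 92.6°C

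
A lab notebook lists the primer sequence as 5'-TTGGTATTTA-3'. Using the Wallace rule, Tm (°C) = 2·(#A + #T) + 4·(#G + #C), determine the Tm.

24°C

A=2, C=0, G=2, T=6
A+T = 8, G+C = 2
Tm = 2×8 + 4×2 = 24°C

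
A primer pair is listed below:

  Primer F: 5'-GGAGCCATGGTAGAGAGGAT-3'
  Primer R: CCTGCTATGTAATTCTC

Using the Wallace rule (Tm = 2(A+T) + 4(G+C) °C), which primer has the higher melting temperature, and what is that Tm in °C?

Primer F: A+T=9, G+C=11 → Tm = 2(9)+4(11) = 62°C
Primer R: A+T=10, G+C=7 → Tm = 2(10)+4(7) = 48°C
62°C vs 48°C → primer F is higher.

Primer F, 62°C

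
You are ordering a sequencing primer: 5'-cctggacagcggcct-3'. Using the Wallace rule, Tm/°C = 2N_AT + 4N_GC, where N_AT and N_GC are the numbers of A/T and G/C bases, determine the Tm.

52°C

G=5, C=6, A=2, T=2
A+T = 4, G+C = 11
Tm = 2×4 + 4×11 = 52°C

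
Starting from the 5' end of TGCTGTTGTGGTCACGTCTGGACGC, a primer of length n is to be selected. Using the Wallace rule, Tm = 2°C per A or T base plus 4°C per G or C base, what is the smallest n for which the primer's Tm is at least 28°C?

First 9 bases: TGCTGTTGT → Tm = 26°C (< 28°C)
First 10 bases: TGCTGTTGTG → Tm = 30°C (≥ 28°C)
Since every base adds ≥2°C, Tm only increases with n, so the threshold is first crossed at n = 10.

n = 10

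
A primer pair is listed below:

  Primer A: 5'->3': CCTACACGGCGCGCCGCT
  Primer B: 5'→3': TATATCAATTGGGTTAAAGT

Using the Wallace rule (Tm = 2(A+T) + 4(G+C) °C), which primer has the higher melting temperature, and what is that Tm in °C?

Primer A: A+T=4, G+C=14 → Tm = 2(4)+4(14) = 64°C
Primer B: A+T=15, G+C=5 → Tm = 2(15)+4(5) = 50°C
64°C vs 50°C → primer A is higher.

Primer A, 64°C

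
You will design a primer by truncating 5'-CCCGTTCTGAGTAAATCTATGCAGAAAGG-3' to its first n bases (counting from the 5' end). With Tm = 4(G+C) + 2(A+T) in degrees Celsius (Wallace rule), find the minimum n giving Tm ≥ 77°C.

First 27 bases: CCCGTTCTGAGTAAATCTATGCAGAAA → Tm = 76°C (< 77°C)
First 28 bases: CCCGTTCTGAGTAAATCTATGCAGAAAG → Tm = 80°C (≥ 77°C)
Since every base adds ≥2°C, Tm only increases with n, so the threshold is first crossed at n = 28.

n = 28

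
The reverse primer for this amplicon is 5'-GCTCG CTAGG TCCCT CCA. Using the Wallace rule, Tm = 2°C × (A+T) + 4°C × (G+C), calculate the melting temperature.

60°C

Scanning the sequence gives A=2, C=8, G=4, T=4.
AT pairs contribute 6, GC pairs contribute 12.
Tm = 2×6 + 4×12 = 60°C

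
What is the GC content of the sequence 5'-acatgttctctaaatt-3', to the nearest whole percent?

Counting bases: A=5, C=3, G=1, T=7
G+C = 1 + 3 = 4 out of 16 bases
%GC = 4/16 × 100 = 25% ≈ 25%

25%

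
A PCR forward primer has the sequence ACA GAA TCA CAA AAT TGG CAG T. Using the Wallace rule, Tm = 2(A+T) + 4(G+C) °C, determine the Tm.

60°C

T=4, A=10, C=4, G=4
A+T = 14, G+C = 8
Tm = 2×14 + 4×8 = 60°C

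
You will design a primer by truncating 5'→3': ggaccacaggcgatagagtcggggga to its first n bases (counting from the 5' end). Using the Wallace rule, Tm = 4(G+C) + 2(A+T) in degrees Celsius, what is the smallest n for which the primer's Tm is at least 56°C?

n = 18

First 17 bases: GGACCACAGGCGATAGA → Tm = 54°C (< 56°C)
First 18 bases: GGACCACAGGCGATAGAG → Tm = 58°C (≥ 56°C)
Since every base adds ≥2°C, Tm only increases with n, so the threshold is first crossed at n = 18.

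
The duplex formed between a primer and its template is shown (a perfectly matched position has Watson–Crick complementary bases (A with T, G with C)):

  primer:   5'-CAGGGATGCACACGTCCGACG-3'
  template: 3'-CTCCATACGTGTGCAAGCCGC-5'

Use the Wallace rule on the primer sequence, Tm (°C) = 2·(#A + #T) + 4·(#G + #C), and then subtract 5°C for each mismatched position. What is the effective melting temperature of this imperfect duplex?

50°C

Primer base counts: A=5, T=2, G=7, C=7 → A+T=7, G+C=14
Perfect-match Tm = 2(7) + 4(14) = 14 + 56 = 70°C
Mismatches (positions where the bases are not complementary): 4 (at positions 1, 5, 16, 19)
Effective Tm = 70 − 4×5 = 70 − 20 = 50°C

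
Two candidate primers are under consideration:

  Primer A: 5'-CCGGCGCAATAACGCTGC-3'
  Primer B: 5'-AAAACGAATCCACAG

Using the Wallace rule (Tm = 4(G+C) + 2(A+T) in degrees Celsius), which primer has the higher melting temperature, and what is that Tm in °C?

Primer A, 60°C

Primer A: A+T=6, G+C=12 → Tm = 2(6)+4(12) = 60°C
Primer B: A+T=9, G+C=6 → Tm = 2(9)+4(6) = 42°C
60°C vs 42°C → primer A is higher.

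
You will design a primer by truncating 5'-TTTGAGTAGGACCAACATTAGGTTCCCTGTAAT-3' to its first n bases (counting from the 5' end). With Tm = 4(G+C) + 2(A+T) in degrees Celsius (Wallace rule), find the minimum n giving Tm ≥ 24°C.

n = 9

First 8 bases: TTTGAGTA → Tm = 20°C (< 24°C)
First 9 bases: TTTGAGTAG → Tm = 24°C (≥ 24°C)
Each additional base adds 2°C (A/T) or 4°C (G/C), so Tm is non-decreasing in n; n = 9 is the first length to reach 24°C.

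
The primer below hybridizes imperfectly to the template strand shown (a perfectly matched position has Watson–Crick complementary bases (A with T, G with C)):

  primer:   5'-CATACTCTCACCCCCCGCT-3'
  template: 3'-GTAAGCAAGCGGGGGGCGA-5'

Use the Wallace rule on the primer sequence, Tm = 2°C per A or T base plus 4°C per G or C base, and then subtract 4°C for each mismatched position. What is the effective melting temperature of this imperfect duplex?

Primer base counts: A=3, T=4, G=1, C=11 → A+T=7, G+C=12
Perfect-match Tm = 2(7) + 4(12) = 14 + 48 = 62°C
Mismatches (positions where the bases are not complementary): 4 (at positions 4, 6, 7, 10)
Effective Tm = 62 − 4×4 = 62 − 16 = 46°C

46°C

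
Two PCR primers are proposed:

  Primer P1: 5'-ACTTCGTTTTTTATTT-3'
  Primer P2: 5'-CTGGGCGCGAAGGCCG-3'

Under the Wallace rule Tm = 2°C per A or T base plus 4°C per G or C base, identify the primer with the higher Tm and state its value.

Primer P1: A+T=13, G+C=3 → Tm = 2(13)+4(3) = 38°C
Primer P2: A+T=3, G+C=13 → Tm = 2(3)+4(13) = 58°C
38°C vs 58°C → primer P2 is higher.

Primer P2, 58°C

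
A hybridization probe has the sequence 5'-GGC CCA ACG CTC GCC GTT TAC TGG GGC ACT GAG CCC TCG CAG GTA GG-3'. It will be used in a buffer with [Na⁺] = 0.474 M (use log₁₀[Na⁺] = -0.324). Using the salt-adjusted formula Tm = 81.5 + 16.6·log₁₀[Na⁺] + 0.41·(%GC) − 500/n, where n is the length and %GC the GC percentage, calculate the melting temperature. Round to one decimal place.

93.4°C

Length n = 47. Scanning the sequence gives A=7, C=16, G=16, T=8.
G+C = 32, so %GC = 32/47 × 100 = 68.085%
Salt term: 16.6 × (-0.324) = -5.378
GC term: 0.41 × 68.085 = 27.915; length term: −500/47 = −10.638
Tm = 81.5 + (-5.378) + 27.915 − 10.638 = 93.399 → 93.4°C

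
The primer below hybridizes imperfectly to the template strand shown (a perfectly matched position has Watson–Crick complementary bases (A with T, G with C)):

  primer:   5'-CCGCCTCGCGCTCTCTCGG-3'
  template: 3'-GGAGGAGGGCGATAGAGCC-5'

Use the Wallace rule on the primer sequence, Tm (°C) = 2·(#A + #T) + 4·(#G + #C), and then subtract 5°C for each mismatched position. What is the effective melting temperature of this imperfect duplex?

53°C

Primer base counts: A=0, T=4, G=5, C=10 → A+T=4, G+C=15
Perfect-match Tm = 2(4) + 4(15) = 8 + 60 = 68°C
Mismatches (positions where the bases are not complementary): 3 (at positions 3, 8, 13)
Effective Tm = 68 − 3×5 = 68 − 15 = 53°C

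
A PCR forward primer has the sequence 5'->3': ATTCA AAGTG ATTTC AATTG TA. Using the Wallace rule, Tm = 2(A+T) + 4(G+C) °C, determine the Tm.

54°C

Scanning the sequence gives G=3, C=2, T=9, A=8.
AT pairs contribute 17, GC pairs contribute 5.
Tm = 4·5 + 2·17 = 20 + 34 = 54°C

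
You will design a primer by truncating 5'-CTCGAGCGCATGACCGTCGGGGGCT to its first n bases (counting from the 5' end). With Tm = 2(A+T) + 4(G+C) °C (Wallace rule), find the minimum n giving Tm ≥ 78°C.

n = 23

First 22 bases: CTCGAGCGCATGACCGTCGGGG → Tm = 76°C (< 78°C)
First 23 bases: CTCGAGCGCATGACCGTCGGGGG → Tm = 80°C (≥ 78°C)
Since every base adds ≥2°C, Tm only increases with n, so the threshold is first crossed at n = 23.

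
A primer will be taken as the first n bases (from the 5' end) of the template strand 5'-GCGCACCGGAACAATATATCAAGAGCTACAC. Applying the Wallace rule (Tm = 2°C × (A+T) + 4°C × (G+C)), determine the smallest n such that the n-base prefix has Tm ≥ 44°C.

n = 13

First 12 bases: GCGCACCGGAAC → Tm = 42°C (< 44°C)
First 13 bases: GCGCACCGGAACA → Tm = 44°C (≥ 44°C)
Since every base adds ≥2°C, Tm only increases with n, so the threshold is first crossed at n = 13.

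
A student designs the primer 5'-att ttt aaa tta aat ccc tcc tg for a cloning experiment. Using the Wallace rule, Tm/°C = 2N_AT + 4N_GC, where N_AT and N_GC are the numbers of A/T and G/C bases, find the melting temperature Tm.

Scanning the sequence gives G=1, A=7, T=10, C=5.
A+T = 17, G+C = 6
Tm = 2(17) + 4(6) = 34 + 24 = 58°C

58°C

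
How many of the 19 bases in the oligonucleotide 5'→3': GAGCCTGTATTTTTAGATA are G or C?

C=2, T=8, G=4, A=5
G+C = 4 + 2 = 6

6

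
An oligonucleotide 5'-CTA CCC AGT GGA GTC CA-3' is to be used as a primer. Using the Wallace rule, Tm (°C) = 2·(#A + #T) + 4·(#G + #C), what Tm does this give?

A=4, G=4, T=3, C=6
So N_AT = 7 and N_GC = 10.
Tm = 2(7) + 4(10) = 14 + 40 = 54°C

54°C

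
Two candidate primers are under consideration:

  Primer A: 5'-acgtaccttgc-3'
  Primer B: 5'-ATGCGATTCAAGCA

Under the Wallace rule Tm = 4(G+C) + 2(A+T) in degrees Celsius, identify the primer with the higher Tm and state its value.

Primer B, 40°C

Primer A: A+T=5, G+C=6 → Tm = 2(5)+4(6) = 34°C
Primer B: A+T=8, G+C=6 → Tm = 2(8)+4(6) = 40°C
34°C vs 40°C → primer B is higher.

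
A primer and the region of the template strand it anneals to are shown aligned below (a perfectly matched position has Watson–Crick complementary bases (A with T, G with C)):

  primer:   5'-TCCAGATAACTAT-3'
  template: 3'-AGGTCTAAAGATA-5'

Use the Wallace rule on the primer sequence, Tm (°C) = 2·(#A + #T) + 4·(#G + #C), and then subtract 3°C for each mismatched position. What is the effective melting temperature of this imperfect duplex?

28°C

Primer base counts: A=5, T=4, G=1, C=3 → A+T=9, G+C=4
Perfect-match Tm = 2(9) + 4(4) = 18 + 16 = 34°C
Mismatches (positions where the bases are not complementary): 2 (at positions 8, 9)
Effective Tm = 34 − 2×3 = 34 − 6 = 28°C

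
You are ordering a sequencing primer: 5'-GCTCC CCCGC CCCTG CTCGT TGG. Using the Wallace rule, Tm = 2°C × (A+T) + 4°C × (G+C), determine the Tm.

82°C

Base counts: G=6, T=5, C=12, A=0
A+T = 5, G+C = 18
Tm = 2(5) + 4(18) = 10 + 72 = 82°C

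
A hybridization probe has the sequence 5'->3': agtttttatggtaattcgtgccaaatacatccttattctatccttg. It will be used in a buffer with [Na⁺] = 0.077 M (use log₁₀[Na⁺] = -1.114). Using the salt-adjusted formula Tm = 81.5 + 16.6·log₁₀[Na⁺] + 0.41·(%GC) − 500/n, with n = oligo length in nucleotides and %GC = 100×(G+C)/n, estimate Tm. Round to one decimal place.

65.5°C

Length n = 46. T=20, A=11, C=9, G=6
G+C = 15, so %GC = 15/46 × 100 = 32.609%
Salt term: 16.6 × (-1.114) = -18.492
GC term: 0.41 × 32.609 = 13.37; length term: −500/46 = −10.87
Tm = 81.5 + (-18.492) + 13.37 − 10.87 = 65.508 → 65.5°C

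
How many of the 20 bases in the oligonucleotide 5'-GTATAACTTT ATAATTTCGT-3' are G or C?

Scanning the sequence gives A=6, T=10, G=2, C=2.
Total G or C: 2 + 2 = 4

4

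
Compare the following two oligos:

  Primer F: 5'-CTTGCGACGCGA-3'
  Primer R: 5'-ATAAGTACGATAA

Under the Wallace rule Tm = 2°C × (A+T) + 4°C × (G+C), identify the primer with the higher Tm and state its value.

Primer F: A+T=4, G+C=8 → Tm = 2(4)+4(8) = 40°C
Primer R: A+T=10, G+C=3 → Tm = 2(10)+4(3) = 32°C
40°C vs 32°C → primer F is higher.

Primer F, 40°C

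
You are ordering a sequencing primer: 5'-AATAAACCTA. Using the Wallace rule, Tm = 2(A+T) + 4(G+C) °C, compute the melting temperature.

Scanning the sequence gives A=6, G=0, C=2, T=2.
AT pairs contribute 8, GC pairs contribute 2.
Tm = 4·2 + 2·8 = 8 + 16 = 24°C

24°C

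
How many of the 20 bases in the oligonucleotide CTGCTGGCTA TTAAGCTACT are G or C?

Counting bases: T=7, C=5, A=4, G=4
Total G or C: 4 + 5 = 9

9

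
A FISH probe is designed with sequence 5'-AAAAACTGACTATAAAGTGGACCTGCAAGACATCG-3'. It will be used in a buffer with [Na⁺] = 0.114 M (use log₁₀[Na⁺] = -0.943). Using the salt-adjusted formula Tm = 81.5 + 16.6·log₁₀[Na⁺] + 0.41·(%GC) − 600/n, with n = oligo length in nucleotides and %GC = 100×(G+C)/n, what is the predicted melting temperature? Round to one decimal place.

Length n = 35. Base counts: A=15, T=6, G=7, C=7
G+C = 14, so %GC = 14/35 × 100 = 40%
Salt term: 16.6 × (-0.943) = -15.654
GC term: 0.41 × 40 = 16.4; length term: −600/35 = −17.143
Tm = 81.5 + (-15.654) + 16.4 − 17.143 = 65.103 → 65.1°C

65.1°C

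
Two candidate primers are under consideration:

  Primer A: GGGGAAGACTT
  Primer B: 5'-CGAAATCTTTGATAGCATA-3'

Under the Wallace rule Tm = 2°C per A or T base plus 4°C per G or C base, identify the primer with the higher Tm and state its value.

Primer A: A+T=5, G+C=6 → Tm = 2(5)+4(6) = 34°C
Primer B: A+T=13, G+C=6 → Tm = 2(13)+4(6) = 50°C
34°C vs 50°C → primer B is higher.

Primer B, 50°C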